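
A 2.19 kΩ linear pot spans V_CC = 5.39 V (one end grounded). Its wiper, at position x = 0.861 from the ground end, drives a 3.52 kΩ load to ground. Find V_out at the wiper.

Lower segment x·R_p = 1.886 kΩ; upper segment (1−x)·R_p = 0.3044 kΩ.
Lower segment in parallel with the load: 1.886 ‖ 3.52 = 1.228 kΩ.
Loaded-divider output: V_out = 5.39 × 0.8013 = 4.319 V.
(Unloaded: V_out = x·V_CC = 4.64 V.)

V_out ≈ 4.32 V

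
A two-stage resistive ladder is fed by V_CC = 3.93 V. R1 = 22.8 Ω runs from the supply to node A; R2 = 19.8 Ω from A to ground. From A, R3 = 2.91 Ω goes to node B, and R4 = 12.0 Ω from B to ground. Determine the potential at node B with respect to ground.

The second stage (R3 + R4 = 14.91 Ω) loads node A in parallel with R2.
Effective lower resistance at A: R2 ‖ 14.91 = 8.505 Ω.
First divider: V_A = V_CC · 8.505/(22.8 + 8.505) = 1.068 V.
V_B = V_A × 0.8048 = 0.8593 V.

V_B ≈ 0.859 V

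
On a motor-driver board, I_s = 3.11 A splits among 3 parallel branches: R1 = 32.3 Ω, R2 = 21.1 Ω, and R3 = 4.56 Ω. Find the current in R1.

Conductances: ΣG = 1/32.3 + 1/21.1 + 1/4.56 = 0.2977 (1/Ω).
By the current-divider rule, I = I_s · G_k/ΣG = 3.11 × 0.1040 = 0.3235 A.

I ≈ 0.323 A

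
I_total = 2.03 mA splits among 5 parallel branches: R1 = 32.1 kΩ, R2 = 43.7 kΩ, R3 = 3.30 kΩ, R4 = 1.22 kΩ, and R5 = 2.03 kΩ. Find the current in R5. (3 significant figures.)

I ≈ 0.599 mA

Conductances: ΣG = 1/32.1 + 1/43.7 + 1/3.30 + 1/1.22 + 1/2.03 = 1.669 (1/kΩ).
Current divider: I(R5) = I_total · G_k/ΣG = 2.03 × (0.4926/1.669) = 2.03 × 0.2951 = 0.5990 mA.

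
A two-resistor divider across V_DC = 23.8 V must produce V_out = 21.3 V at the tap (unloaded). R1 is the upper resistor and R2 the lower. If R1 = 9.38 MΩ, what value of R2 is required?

Required fraction k = V_out/V_DC = 0.8950.
R2 = R1 · 0.8950/(1 − 0.8950) = 79.92 MΩ.

R2 ≈ 79.9 MΩ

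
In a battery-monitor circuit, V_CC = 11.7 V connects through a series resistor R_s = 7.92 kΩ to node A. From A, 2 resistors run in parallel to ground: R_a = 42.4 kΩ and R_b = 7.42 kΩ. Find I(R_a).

Combine the parallel branches: R_p = (1/42.4 + 1/7.42)⁻¹ = 6.315 kΩ.
Node voltage V_A = V_CC · R_p/(R_s + R_p) = 11.7 × 0.4436 = 5.190 V.
I(R_a) = V_A / R_a = 5.190/42.4 = 0.1224 mA.
(Equivalently: I_total = 0.8219 mA, then current-divider fraction G_k/ΣG = 0.1489.)

I ≈ 0.122 mA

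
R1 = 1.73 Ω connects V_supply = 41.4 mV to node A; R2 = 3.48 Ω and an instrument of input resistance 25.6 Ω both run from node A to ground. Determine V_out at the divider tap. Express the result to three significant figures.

R2 ‖ R_L = (3.48 × 25.6)/(3.48 + 25.6) = 3.064 Ω.
Now apply the divider: V_out = 41.4 × 0.6391 = 26.46 mV.

V_out ≈ 26.5 mV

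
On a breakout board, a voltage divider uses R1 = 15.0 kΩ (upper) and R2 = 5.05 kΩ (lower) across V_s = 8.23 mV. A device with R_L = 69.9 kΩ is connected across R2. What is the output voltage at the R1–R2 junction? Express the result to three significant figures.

R2 ‖ R_L = (5.05 × 69.9)/(5.05 + 69.9) = 4.710 kΩ.
Then V_out = V_s · R2'/(R1 + R2') = 8.23 × 4.710/19.71 = 1.967 mV.

V_out ≈ 1.97 mV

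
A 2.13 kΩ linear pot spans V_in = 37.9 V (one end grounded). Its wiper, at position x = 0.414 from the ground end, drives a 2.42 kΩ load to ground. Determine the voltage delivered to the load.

Lower segment x·R_p = 0.8818 kΩ; upper segment (1−x)·R_p = 1.248 kΩ.
(x·R_p) ‖ R_L = 0.6463 kΩ.
Loaded-divider output: V_out = 37.9 × 0.3412 = 12.93 V.

V_out ≈ 12.9 V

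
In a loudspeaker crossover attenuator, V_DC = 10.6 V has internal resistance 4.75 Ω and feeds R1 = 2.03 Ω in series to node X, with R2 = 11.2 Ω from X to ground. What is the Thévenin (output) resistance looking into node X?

R_th ≈ 4.22 Ω

R1' = 4.75 + 2.03 = 6.780 Ω (source resistance + R1).
Zeroing V_DC shorts the top of R1' to ground, so R_th = R1' ‖ R2 = 4.223 Ω.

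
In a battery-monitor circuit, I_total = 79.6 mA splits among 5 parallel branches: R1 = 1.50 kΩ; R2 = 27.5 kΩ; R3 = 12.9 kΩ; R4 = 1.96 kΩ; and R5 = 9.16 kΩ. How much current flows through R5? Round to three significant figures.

Conductances: ΣG = 1/1.50 + 1/27.5 + 1/12.9 + 1/1.96 + 1/9.16 = 1.400 (1/kΩ).
R5 takes the fraction G_k/ΣG = 0.1092/1.400 = 0.07798, so I = 79.6 × 0.07798 = 6.207 mA.

I ≈ 6.21 mA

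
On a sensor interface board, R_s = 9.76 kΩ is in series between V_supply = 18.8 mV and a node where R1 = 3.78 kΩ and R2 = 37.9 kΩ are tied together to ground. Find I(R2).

I ≈ 0.129 µA

Parallel bank: R_p = 1/(1/3.78 + 1/37.9) = 3.437 kΩ.
Node voltage V_A = V_supply · R_p/(R_s + R_p) = 18.8 × 0.2604 = 4.896 mV.
Branch current I = V_A/R2 = 4.896/37.9 = 0.1292 µA.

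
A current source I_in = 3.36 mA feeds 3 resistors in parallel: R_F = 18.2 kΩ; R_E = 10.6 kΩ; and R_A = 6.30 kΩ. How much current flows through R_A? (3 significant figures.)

I ≈ 1.73 mA

Total conductance ΣG = 1/18.2 + 1/10.6 + 1/6.30 = 0.3080 (units of 1/kΩ).
By the current-divider rule, I = I_in · G_k/ΣG = 3.36 × 0.5153 = 1.732 mA.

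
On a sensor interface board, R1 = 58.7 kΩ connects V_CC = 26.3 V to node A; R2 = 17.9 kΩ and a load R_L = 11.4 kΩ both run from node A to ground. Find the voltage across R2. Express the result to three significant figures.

V_out ≈ 2.79 V

R2 ‖ R_L = (17.9 × 11.4)/(17.9 + 11.4) = 6.965 kΩ.
Now apply the divider: V_out = 26.3 × 0.1061 = 2.789 V.
(Unloaded it would be 6.15 V; the load pulls it down.)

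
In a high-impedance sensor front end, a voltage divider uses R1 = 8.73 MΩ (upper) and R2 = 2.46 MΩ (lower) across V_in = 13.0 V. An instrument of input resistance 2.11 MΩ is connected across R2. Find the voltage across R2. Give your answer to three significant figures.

The load sits in parallel with R2, giving an effective lower resistance R2' = R2·R_L/(R2+R_L) = 1.136 MΩ.
Then V_out = V_in · R2'/(R1 + R2') = 13.0 × 1.136/9.866 = 1.497 V.

V_out ≈ 1.50 V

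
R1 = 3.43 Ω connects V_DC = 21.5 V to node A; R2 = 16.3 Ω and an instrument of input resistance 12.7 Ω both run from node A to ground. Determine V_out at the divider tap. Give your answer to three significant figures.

V_out ≈ 14.5 V

R2 ‖ R_L = (16.3 × 12.7)/(16.3 + 12.7) = 7.138 Ω.
Now apply the divider: V_out = 21.5 × 0.6754 = 14.52 V.
(Unloaded it would be 17.8 V; the load pulls it down.)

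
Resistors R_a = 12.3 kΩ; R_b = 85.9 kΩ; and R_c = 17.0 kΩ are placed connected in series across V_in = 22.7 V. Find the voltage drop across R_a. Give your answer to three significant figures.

Total series resistance ΣR = 12.3 + 85.9 + 17.0 = 115.2 kΩ.
By the voltage-divider rule, V = 22.7 × 12.30/115.2 = 2.424 V.

V ≈ 2.42 V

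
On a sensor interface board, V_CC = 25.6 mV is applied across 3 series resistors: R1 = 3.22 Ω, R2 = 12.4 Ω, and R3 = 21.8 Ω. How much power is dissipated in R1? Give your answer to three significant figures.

ΣR = 37.42 Ω → I = 25.6/37.42 = 0.6841 mA.
P(R1) = I²·R1 = (0.6841)² × 3.22 = 1.507 µW.

P ≈ 1.51 µW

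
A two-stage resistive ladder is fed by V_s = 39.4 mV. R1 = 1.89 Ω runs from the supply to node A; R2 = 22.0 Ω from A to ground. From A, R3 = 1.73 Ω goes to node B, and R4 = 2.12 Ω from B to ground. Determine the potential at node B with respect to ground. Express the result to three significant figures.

V_B ≈ 13.8 mV

Node A sees R2 in parallel with the series input of stage 2, R3 + R4 = 3.850 Ω.
R2 ‖ (R3+R4) = 3.277 Ω.
V_A = 39.4 × 3.277/(1.89 + 3.277) = 24.99 mV.
Stage 2 is unloaded, so V_B = V_A · R4/(R3+R4) = 24.99 × 2.12/3.850 = 13.76 mV.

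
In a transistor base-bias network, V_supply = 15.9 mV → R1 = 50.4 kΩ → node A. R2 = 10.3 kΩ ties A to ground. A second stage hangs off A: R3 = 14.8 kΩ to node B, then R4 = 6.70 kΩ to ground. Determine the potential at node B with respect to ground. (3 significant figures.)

The second stage (R3 + R4 = 21.50 kΩ) loads node A in parallel with R2.
Effective lower resistance at A: R2 ‖ 21.50 = 6.964 kΩ.
V_A = 15.9 × 6.964/(50.4 + 6.964) = 1.930 mV.
Then the unloaded second divider: V_B = V_A × R4/(R3+R4) = 1.930 × 0.3116 = 0.6015 mV.

V_B ≈ 0.602 mV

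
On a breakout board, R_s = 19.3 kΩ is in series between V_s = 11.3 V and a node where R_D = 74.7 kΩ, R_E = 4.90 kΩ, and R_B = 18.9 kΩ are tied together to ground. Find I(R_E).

I ≈ 0.371 mA

Equivalent of the parallel group: R_p = 3.699 kΩ.
V_A by voltage divider: V_A = 11.3 × 3.699/(19.3 + 3.699) = 1.817 V.
Branch current I = V_A/R_E = 1.817/4.90 = 0.3709 mA.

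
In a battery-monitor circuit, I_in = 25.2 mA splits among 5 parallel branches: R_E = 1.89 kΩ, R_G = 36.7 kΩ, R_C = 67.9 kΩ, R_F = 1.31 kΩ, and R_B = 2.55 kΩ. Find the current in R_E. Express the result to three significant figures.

I ≈ 7.72 mA

ΣG = 1/1.89 + 1/36.7 + 1/67.9 + 1/1.31 + 1/2.55 = 1.727.
Current divider: I(R_E) = I_in · G_k/ΣG = 25.2 × (0.5291/1.727) = 25.2 × 0.3064 = 7.722 mA.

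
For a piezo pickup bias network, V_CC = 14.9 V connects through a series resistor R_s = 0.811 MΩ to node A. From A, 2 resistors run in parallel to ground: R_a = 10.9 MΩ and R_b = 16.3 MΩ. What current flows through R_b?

Parallel bank: R_p = 1/(1/10.9 + 1/16.3) = 6.532 MΩ.
V_A = 14.9 × 6.532/7.343 = 13.25 V.
I(R_b) = V_A / R_b = 13.25/16.3 = 0.8132 µA.

I ≈ 0.813 µA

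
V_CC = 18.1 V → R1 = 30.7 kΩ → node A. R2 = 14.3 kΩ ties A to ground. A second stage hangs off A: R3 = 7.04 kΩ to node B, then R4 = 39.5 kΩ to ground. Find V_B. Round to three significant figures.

The second stage (R3 + R4 = 46.54 kΩ) loads node A in parallel with R2.
R2 ‖ (R3+R4) = 10.94 kΩ.
First divider: V_A = V_CC · 10.94/(30.7 + 10.94) = 4.755 V.
V_B = V_A × 0.8487 = 4.036 V.

V_B ≈ 4.04 V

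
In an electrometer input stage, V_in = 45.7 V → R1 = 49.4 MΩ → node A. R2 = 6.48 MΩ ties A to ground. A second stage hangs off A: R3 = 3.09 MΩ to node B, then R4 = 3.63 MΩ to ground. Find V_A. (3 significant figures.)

V_A ≈ 2.86 V

Node A sees R2 in parallel with the series input of stage 2, R3 + R4 = 6.720 MΩ.
R2 ‖ (R3+R4) = 3.299 MΩ.
First divider: V_A = V_in · 3.299/(49.4 + 3.299) = 2.861 V.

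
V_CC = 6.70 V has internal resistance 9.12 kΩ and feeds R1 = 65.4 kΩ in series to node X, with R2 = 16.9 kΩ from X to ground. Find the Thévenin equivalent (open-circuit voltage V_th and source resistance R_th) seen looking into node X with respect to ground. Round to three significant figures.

V_th ≈ 1.24 V, R_th ≈ 13.8 kΩ

R1' = 9.12 + 65.4 = 74.52 kΩ (source resistance + R1).
Open-circuit (no load on X): V_th = V_CC · R2/(R1' + R2) = 6.70 × 16.9/(74.52 + 16.9) = 1.239 V.
With V_CC suppressed (replaced by a short), R_th = R1' ‖ R2 = (74.52 × 16.9)/(74.52 + 16.9) = 13.78 kΩ.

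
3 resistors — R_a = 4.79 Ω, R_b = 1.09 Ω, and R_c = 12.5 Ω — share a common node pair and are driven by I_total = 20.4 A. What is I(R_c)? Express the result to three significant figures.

I ≈ 1.35 A

Total conductance ΣG = 1/4.79 + 1/1.09 + 1/12.5 = 1.206 (units of 1/Ω).
By the current-divider rule, I = I_total · G_k/ΣG = 20.4 × 0.06632 = 1.353 A.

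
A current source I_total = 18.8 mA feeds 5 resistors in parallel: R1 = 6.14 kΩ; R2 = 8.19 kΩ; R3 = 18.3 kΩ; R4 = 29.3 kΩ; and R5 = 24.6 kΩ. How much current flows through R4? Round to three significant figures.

Total conductance ΣG = 1/6.14 + 1/8.19 + 1/18.3 + 1/29.3 + 1/24.6 = 0.4144 (units of 1/kΩ).
Current divider: I(R4) = I_total · G_k/ΣG = 18.8 × (0.03413/0.4144) = 18.8 × 0.08236 = 1.548 mA.

I ≈ 1.55 mA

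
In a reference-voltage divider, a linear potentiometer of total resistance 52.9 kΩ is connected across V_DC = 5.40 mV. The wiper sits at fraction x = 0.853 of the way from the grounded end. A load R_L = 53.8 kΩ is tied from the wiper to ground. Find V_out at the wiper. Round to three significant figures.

V_out ≈ 4.10 mV

Lower segment x·R_p = 45.12 kΩ; upper segment (1−x)·R_p = 7.776 kΩ.
Lower segment in parallel with the load: 45.12 ‖ 53.8 = 24.54 kΩ.
V_out = 5.40 × 24.54/(7.776 + 24.54) = 4.101 mV.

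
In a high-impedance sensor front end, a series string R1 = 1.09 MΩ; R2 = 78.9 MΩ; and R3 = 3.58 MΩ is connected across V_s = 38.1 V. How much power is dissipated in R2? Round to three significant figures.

Series current I = V_s/ΣR = 38.1/83.57 = 0.4559 µA.
P = I²R = 0.2078 × 78.9 = 16.40 µW.

P ≈ 16.4 µW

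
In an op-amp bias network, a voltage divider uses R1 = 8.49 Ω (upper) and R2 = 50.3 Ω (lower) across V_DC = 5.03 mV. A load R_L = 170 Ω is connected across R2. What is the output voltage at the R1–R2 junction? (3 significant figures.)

R2 ‖ R_L = (50.3 × 170)/(50.3 + 170) = 38.82 Ω.
Voltage divider with the loaded lower leg: V_out = 5.03 × 38.82/(8.49 + 38.82) = 5.03 × 0.8205 = 4.127 mV.
(Unloaded it would be 4.30 mV; the load pulls it down.)

V_out ≈ 4.13 mV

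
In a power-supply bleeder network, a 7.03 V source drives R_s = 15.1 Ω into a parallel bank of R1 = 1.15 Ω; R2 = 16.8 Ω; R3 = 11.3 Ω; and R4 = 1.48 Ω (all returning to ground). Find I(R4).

Parallel bank: R_p = 1/(1/1.15 + 1/16.8 + 1/11.3 + 1/1.48) = 0.5906 Ω.
Node voltage V_A = V_in · R_p/(R_s + R_p) = 7.03 × 0.03764 = 0.2646 V.
I(R4) = V_A / R4 = 0.2646/1.48 = 0.1788 A.

I ≈ 0.179 A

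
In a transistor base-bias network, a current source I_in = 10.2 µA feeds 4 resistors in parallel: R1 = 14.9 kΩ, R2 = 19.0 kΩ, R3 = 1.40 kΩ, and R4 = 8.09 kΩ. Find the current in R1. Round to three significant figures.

ΣG = 1/14.9 + 1/19.0 + 1/1.40 + 1/8.09 = 0.9576.
By the current-divider rule, I = I_in · G_k/ΣG = 10.2 × 0.07008 = 0.7148 µA.

I ≈ 0.715 µA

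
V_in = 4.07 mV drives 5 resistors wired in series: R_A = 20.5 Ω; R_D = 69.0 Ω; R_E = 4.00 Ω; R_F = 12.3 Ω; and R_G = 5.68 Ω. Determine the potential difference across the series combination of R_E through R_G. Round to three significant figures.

V ≈ 0.802 mV

Total series resistance ΣR = 20.5 + 69.0 + 4.00 + 12.3 + 5.68 = 111.5 Ω.
R_{R_E..R_G} = 4.00 + 12.3 + 5.68 = 21.98 Ω.
Voltage divider: V = V_in · (21.98 / 111.5) = 4.07 × 0.1972 = 0.8025 mV.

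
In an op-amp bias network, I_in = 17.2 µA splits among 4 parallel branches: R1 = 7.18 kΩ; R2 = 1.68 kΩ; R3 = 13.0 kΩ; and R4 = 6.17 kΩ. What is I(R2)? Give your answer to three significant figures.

ΣG = 1/7.18 + 1/1.68 + 1/13.0 + 1/6.17 = 0.9735.
By the current-divider rule, I = I_in · G_k/ΣG = 17.2 × 0.6114 = 10.52 µA.

I ≈ 10.5 µA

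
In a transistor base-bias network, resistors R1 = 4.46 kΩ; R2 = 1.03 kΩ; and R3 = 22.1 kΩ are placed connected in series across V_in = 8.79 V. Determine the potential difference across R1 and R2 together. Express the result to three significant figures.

ΣR = 4.46 + 1.03 + 22.1 = 27.59 kΩ.
R_{R1..R2} = 4.46 + 1.03 = 5.490 kΩ.
Voltage divider: V = V_in · (5.490 / 27.59) = 8.79 × 0.1990 = 1.749 V.

V ≈ 1.75 V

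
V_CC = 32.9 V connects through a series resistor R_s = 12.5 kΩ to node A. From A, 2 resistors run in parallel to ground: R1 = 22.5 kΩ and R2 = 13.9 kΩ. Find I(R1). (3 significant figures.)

Parallel bank: R_p = 1/(1/22.5 + 1/13.9) = 8.592 kΩ.
Node voltage V_A = V_CC · R_p/(R_s + R_p) = 32.9 × 0.4074 = 13.40 V.
I(R1) = V_A / R1 = 13.40/22.5 = 0.5956 mA.

I ≈ 0.596 mA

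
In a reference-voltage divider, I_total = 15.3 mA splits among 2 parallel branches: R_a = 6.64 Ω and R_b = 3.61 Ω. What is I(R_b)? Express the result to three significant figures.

I ≈ 9.91 mA

Two-branch current divider: I_k = I_total · R_other/(R_1 + R_2).
So I = 15.3 × 6.64/10.25 = 9.911 mA.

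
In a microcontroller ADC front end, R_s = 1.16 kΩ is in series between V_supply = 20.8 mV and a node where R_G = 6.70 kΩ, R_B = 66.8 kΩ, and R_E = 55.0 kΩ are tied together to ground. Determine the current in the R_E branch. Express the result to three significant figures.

I ≈ 0.312 µA

Parallel bank: R_p = 1/(1/6.70 + 1/66.8 + 1/55.0) = 5.482 kΩ.
V_A by voltage divider: V_A = 20.8 × 5.482/(1.16 + 5.482) = 17.17 mV.
I(R_E) = V_A / R_E = 17.17/55.0 = 0.3121 µA.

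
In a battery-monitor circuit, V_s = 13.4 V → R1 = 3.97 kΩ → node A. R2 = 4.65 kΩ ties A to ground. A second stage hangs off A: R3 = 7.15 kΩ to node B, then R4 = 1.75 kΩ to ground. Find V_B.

V_B ≈ 1.15 V

Node A sees R2 in parallel with the series input of stage 2, R3 + R4 = 8.900 kΩ.
Effective lower resistance at A: R2 ‖ 8.900 = 3.054 kΩ.
V_A = 13.4 × 3.054/(3.97 + 3.054) = 5.827 V.
Stage 2 is unloaded, so V_B = V_A · R4/(R3+R4) = 5.827 × 1.75/8.900 = 1.146 V.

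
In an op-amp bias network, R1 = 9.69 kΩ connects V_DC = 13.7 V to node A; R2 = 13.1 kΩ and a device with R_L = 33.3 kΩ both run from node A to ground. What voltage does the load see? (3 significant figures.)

R2 ‖ R_L = (13.1 × 33.3)/(13.1 + 33.3) = 9.402 kΩ.
Voltage divider with the loaded lower leg: V_out = 13.7 × 9.402/(9.69 + 9.402) = 13.7 × 0.4924 = 6.746 V.

V_out ≈ 6.75 V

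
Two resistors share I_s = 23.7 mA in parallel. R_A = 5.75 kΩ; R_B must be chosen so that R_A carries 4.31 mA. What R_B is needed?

R_B ≈ 1.28 kΩ

In a two-way split, I_A/I_s = R_B/(R_A + R_B).
With f = 0.1819, R_B = R_A · f/(1−f) = 5.75 × 0.2223 = 1.278 kΩ.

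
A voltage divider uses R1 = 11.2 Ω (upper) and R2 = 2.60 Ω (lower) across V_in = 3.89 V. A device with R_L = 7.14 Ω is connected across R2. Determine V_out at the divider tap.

V_out ≈ 0.566 V

R2 ‖ R_L = (2.60 × 7.14)/(2.60 + 7.14) = 1.906 Ω.
Then V_out = V_in · R2'/(R1 + R2') = 3.89 × 1.906/13.11 = 0.5657 V.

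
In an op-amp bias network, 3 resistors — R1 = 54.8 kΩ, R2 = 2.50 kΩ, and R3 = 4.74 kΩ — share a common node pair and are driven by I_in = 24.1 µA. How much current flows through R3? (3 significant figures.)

I ≈ 8.08 µA

Total conductance ΣG = 1/54.8 + 1/2.50 + 1/4.74 = 0.6292 (units of 1/kΩ).
Current divider: I(R3) = I_in · G_k/ΣG = 24.1 × (0.2110/0.6292) = 24.1 × 0.3353 = 8.080 µA.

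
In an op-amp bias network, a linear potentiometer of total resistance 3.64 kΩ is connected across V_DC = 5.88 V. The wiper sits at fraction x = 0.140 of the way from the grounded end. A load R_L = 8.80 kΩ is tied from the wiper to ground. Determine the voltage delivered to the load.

V_out ≈ 0.784 V

The pot divides into 3.130 kΩ above the wiper and 0.5096 kΩ below.
R_L loads the lower segment: effective lower R = 0.4817 kΩ.
Loaded-divider output: V_out = 5.88 × 0.1334 = 0.7841 V.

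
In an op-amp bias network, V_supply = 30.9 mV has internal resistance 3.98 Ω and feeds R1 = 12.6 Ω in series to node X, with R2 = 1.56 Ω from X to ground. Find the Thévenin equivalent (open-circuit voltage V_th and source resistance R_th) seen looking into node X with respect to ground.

V_th ≈ 2.66 mV, R_th ≈ 1.43 Ω

R1' = 3.98 + 12.6 = 16.58 Ω (source resistance + R1).
V_th is the unloaded tap voltage: V_supply · R2/(R1'+R2) = 30.9 × 0.08600 = 2.657 mV.
Looking into X with the source shorted: R_th = R1'·R2/(R1'+R2) = 16.58 × 1.56/18.14 = 1.426 Ω.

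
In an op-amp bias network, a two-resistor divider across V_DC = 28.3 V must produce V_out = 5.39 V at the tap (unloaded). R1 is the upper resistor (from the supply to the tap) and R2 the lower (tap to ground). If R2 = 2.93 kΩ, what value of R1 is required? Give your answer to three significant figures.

R1 ≈ 12.5 kΩ

Required fraction k = V_out/V_DC = 0.1905.
Rearranging, R1 = R2·(1−k)/k = 2.93 × 4.250 = 12.45 kΩ.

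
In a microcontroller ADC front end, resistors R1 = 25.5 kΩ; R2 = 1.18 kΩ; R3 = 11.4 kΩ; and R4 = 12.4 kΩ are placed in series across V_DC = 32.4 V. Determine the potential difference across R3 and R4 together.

Series total: ΣR = 25.5 + 1.18 + 11.4 + 12.4 = 50.48 kΩ.
R_{R3..R4} = 11.4 + 12.4 = 23.80 kΩ.
By the voltage-divider rule, V = 32.4 × 23.80/50.48 = 15.28 V.

V ≈ 15.3 V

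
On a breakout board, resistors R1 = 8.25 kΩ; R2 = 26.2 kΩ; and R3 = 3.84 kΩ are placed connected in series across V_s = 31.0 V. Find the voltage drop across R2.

Total series resistance ΣR = 8.25 + 26.2 + 3.84 = 38.29 kΩ.
V = V_s · R/ΣR = 31.0 × 0.6843 = 21.21 V.

V ≈ 21.2 V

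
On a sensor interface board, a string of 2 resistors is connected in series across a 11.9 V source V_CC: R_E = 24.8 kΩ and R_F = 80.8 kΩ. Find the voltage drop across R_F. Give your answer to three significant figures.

V ≈ 9.11 V

Total series resistance ΣR = 24.8 + 80.8 = 105.6 kΩ.
V = V_CC · R/ΣR = 11.9 × 0.7652 = 9.105 V.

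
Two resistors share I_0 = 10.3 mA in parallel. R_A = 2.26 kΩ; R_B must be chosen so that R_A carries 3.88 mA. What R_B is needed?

R_B ≈ 1.37 kΩ

In a two-way split, I_A/I_0 = R_B/(R_A + R_B).
With f = 0.3767, R_B = R_A · f/(1−f) = 2.26 × 0.6044 = 1.366 kΩ.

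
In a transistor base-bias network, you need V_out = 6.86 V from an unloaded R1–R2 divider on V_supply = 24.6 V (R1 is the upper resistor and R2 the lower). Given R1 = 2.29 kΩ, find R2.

The divider ratio is R2/(R1+R2) = 6.86/24.6 = 0.2789.
R2 = R1 · 0.2789/(1 − 0.2789) = 0.8855 kΩ.

R2 ≈ 0.886 kΩ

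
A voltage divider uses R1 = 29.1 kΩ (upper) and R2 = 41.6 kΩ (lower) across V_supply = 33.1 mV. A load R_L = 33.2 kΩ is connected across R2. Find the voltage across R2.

V_out ≈ 12.8 mV

First combine the lower leg with the load: R2 ‖ R_L = 18.46 kΩ.
Then V_out = V_supply · R2'/(R1 + R2') = 33.1 × 18.46/47.56 = 12.85 mV.
(Unloaded it would be 19.5 mV; the load pulls it down.)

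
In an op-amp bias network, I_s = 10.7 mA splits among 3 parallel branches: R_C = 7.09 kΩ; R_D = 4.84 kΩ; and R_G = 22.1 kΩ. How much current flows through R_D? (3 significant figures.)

I ≈ 5.63 mA

ΣG = 1/7.09 + 1/4.84 + 1/22.1 = 0.3929.
R_D takes the fraction G_k/ΣG = 0.2066/0.3929 = 0.5259, so I = 10.7 × 0.5259 = 5.627 mA.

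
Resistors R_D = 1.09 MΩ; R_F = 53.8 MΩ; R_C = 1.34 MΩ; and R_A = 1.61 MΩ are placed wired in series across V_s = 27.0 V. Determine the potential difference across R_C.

Total series resistance ΣR = 1.09 + 53.8 + 1.34 + 1.61 = 57.84 MΩ.
Voltage divider: V = V_s · (1.340 / 57.84) = 27.0 × 0.02317 = 0.6255 V.

V ≈ 0.626 V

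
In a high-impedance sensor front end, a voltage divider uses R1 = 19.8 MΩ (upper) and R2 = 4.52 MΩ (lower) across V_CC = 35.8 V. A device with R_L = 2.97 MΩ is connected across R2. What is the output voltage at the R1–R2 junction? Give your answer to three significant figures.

R2 ‖ R_L = (4.52 × 2.97)/(4.52 + 2.97) = 1.792 MΩ.
Then V_out = V_CC · R2'/(R1 + R2') = 35.8 × 1.792/21.59 = 2.972 V.

V_out ≈ 2.97 V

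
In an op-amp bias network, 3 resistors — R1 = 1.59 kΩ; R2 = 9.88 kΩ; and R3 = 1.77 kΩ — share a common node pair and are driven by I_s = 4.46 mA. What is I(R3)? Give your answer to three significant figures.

I ≈ 1.95 mA

Conductances: ΣG = 1/1.59 + 1/9.88 + 1/1.77 = 1.295 (1/kΩ).
Current divider: I(R3) = I_s · G_k/ΣG = 4.46 × (0.5650/1.295) = 4.46 × 0.4362 = 1.946 mA.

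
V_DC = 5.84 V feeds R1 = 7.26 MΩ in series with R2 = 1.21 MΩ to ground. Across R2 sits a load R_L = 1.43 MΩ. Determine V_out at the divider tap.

V_out ≈ 0.484 V

R2 ‖ R_L = (1.21 × 1.43)/(1.21 + 1.43) = 0.6554 MΩ.
Then V_out = V_DC · R2'/(R1 + R2') = 5.84 × 0.6554/7.915 = 0.4836 V.
(Unloaded it would be 0.834 V; the load pulls it down.)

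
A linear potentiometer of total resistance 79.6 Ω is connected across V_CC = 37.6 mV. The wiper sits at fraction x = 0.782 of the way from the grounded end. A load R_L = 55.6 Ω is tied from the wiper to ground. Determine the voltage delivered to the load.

V_out ≈ 23.6 mV

Split the track: R_lower = x·R_p = 62.25 Ω, R_upper = (1−x)·R_p = 17.35 Ω.
R_L loads the lower segment: effective lower R = 29.37 Ω.
Then V_out = V_CC · 29.37/(17.35 + 29.37) = 23.63 mV.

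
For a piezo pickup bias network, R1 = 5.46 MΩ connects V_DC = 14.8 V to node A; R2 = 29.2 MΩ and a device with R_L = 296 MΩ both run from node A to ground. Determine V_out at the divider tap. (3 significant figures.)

V_out ≈ 12.3 V

The load sits in parallel with R2, giving an effective lower resistance R2' = R2·R_L/(R2+R_L) = 26.58 MΩ.
Then V_out = V_DC · R2'/(R1 + R2') = 14.8 × 26.58/32.04 = 12.28 V.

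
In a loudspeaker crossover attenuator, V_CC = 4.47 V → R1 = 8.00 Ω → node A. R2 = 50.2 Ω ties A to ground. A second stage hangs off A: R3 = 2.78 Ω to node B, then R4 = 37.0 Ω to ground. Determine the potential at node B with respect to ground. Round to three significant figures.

Looking into the second stage from A: R3 + R4 = 39.78 Ω appears in parallel with R2.
R2 ‖ (R3+R4) = 22.19 Ω.
So V_A = 4.47 × 0.7350 = 3.286 V.
Stage 2 is unloaded, so V_B = V_A · R4/(R3+R4) = 3.286 × 37.0/39.78 = 3.056 V.

V_B ≈ 3.06 V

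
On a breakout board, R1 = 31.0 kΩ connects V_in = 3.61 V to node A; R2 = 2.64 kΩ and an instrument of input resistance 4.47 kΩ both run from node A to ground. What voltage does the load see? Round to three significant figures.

V_out ≈ 0.183 V

R2 ‖ R_L = (2.64 × 4.47)/(2.64 + 4.47) = 1.660 kΩ.
Then V_out = V_in · R2'/(R1 + R2') = 3.61 × 1.660/32.66 = 0.1835 V.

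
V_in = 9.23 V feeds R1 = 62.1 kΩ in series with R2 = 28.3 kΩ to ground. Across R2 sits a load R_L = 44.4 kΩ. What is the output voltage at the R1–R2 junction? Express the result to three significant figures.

V_out ≈ 2.01 V

First combine the lower leg with the load: R2 ‖ R_L = 17.28 kΩ.
Now apply the divider: V_out = 9.23 × 0.2177 = 2.010 V.
(Unloaded it would be 2.89 V; the load pulls it down.)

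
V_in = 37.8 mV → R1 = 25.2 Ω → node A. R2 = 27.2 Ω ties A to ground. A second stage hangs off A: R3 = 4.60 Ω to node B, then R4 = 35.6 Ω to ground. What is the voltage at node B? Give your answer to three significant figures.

V_B ≈ 13.1 mV

Looking into the second stage from A: R3 + R4 = 40.20 Ω appears in parallel with R2.
R2 ‖ (R3+R4) = 16.22 Ω.
V_A = 37.8 × 16.22/(25.2 + 16.22) = 14.80 mV.
Stage 2 is unloaded, so V_B = V_A · R4/(R3+R4) = 14.80 × 35.6/40.20 = 13.11 mV.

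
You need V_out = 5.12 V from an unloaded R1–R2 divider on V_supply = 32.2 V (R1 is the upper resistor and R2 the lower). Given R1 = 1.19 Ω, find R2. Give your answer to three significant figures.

The divider ratio is R2/(R1+R2) = 5.12/32.2 = 0.1590.
R2 = R1 · 0.1590/(1 − 0.1590) = 0.2250 Ω.

R2 ≈ 0.225 Ω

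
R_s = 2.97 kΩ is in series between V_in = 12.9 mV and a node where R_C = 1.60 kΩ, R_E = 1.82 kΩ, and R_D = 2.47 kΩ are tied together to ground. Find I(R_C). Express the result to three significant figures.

Parallel bank: R_p = 1/(1/1.60 + 1/1.82 + 1/2.47) = 0.6332 kΩ.
V_A by voltage divider: V_A = 12.9 × 0.6332/(2.97 + 0.6332) = 2.267 mV.
I(R_C) = V_A / R_C = 2.267/1.60 = 1.417 µA.

I ≈ 1.42 µA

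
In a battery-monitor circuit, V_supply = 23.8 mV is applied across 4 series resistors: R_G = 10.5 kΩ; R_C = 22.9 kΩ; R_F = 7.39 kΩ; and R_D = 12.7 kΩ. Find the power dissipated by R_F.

P ≈ 1.46 nW

The common current is I = 23.8/53.49 = 0.4449 µA.
V(R_F) = I·R = 3.288 mV; P = V·I = 3.288 × 0.4449 = 1.463 nW.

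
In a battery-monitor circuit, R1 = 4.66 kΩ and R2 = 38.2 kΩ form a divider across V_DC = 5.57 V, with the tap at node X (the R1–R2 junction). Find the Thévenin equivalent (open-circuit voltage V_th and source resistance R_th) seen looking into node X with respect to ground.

V_th ≈ 4.96 V, R_th ≈ 4.15 kΩ

V_th is the unloaded tap voltage: V_DC · R2/(R1+R2) = 5.57 × 0.8913 = 4.964 V.
Looking into X with the source shorted: R_th = R1·R2/(R1+R2) = 4.660 × 38.2/42.86 = 4.153 kΩ.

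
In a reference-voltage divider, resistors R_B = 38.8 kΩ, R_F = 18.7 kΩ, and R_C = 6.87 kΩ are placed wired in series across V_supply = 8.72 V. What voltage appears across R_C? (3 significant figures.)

V ≈ 0.931 V

Total series resistance ΣR = 38.8 + 18.7 + 6.87 = 64.37 kΩ.
V = V_supply · R/ΣR = 8.72 × 0.1067 = 0.9307 V.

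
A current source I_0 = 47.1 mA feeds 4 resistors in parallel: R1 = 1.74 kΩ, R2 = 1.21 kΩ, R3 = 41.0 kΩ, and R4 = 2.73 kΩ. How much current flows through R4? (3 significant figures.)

Conductances: ΣG = 1/1.74 + 1/1.21 + 1/41.0 + 1/2.73 = 1.792 (1/kΩ).
R4 takes the fraction G_k/ΣG = 0.3663/1.792 = 0.2044, so I = 47.1 × 0.2044 = 9.628 mA.

I ≈ 9.63 mA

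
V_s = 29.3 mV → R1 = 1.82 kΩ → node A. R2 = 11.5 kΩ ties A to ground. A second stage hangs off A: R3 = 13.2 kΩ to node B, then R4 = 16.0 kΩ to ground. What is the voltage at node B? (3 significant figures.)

The second stage (R3 + R4 = 29.20 kΩ) loads node A in parallel with R2.
Effective lower resistance at A: R2 ‖ 29.20 = 8.251 kΩ.
So V_A = 29.3 × 0.8193 = 24.00 mV.
Then the unloaded second divider: V_B = V_A × R4/(R3+R4) = 24.00 × 0.5479 = 13.15 mV.

V_B ≈ 13.2 mV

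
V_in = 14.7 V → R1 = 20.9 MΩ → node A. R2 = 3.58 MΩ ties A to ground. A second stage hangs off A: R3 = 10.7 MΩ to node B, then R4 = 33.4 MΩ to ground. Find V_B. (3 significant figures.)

V_B ≈ 1.52 V

Looking into the second stage from A: R3 + R4 = 44.10 MΩ appears in parallel with R2.
Effective lower resistance at A: R2 ‖ 44.10 = 3.311 MΩ.
First divider: V_A = V_in · 3.311/(20.9 + 3.311) = 2.010 V.
Then the unloaded second divider: V_B = V_A × R4/(R3+R4) = 2.010 × 0.7574 = 1.523 V.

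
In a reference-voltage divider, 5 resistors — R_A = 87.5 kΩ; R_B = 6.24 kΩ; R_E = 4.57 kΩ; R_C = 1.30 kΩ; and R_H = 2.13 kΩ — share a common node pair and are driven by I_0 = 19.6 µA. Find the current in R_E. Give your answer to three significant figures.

I ≈ 2.63 µA

Conductances: ΣG = 1/87.5 + 1/6.24 + 1/4.57 + 1/1.30 + 1/2.13 = 1.629 (1/kΩ).
R_E takes the fraction G_k/ΣG = 0.2188/1.629 = 0.1343, so I = 19.6 × 0.1343 = 2.632 µA.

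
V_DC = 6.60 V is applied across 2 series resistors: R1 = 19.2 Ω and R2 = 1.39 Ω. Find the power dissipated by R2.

The common current is I = 6.60/20.59 = 0.3205 A.
P = I²R = 0.1027 × 1.39 = 0.1428 W.

P ≈ 0.143 W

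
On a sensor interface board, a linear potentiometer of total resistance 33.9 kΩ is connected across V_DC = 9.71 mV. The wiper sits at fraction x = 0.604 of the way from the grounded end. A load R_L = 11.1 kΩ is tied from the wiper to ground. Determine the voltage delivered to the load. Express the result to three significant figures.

V_out ≈ 3.39 mV

Split the track: R_lower = x·R_p = 20.48 kΩ, R_upper = (1−x)·R_p = 13.42 kΩ.
R_L loads the lower segment: effective lower R = 7.198 kΩ.
Then V_out = V_DC · 7.198/(13.42 + 7.198) = 3.389 mV.
(Unloaded: V_out = x·V_DC = 5.86 mV.)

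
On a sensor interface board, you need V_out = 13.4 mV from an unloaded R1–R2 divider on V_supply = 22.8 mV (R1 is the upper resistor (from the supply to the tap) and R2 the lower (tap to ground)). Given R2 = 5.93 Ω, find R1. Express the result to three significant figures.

R1 ≈ 4.16 Ω

The divider ratio is R2/(R1+R2) = 13.4/22.8 = 0.5877.
Rearranging, R1 = R2·(1−k)/k = 5.93 × 0.7015 = 4.160 Ω.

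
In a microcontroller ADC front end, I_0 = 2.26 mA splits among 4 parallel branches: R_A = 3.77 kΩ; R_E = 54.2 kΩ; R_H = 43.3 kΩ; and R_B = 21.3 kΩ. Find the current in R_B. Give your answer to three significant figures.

ΣG = 1/3.77 + 1/54.2 + 1/43.3 + 1/21.3 = 0.3537.
R_B takes the fraction G_k/ΣG = 0.04695/0.3537 = 0.1327, so I = 2.26 × 0.1327 = 0.2999 mA.

I ≈ 0.300 mA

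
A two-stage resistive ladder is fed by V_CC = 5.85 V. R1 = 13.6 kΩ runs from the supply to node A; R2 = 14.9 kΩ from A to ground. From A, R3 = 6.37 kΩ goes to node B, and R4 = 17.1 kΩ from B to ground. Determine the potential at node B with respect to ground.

Node A sees R2 in parallel with the series input of stage 2, R3 + R4 = 23.47 kΩ.
Effective lower resistance at A: R2 ‖ 23.47 = 9.114 kΩ.
So V_A = 5.85 × 0.4012 = 2.347 V.
Then the unloaded second divider: V_B = V_A × R4/(R3+R4) = 2.347 × 0.7286 = 1.710 V.

V_B ≈ 1.71 V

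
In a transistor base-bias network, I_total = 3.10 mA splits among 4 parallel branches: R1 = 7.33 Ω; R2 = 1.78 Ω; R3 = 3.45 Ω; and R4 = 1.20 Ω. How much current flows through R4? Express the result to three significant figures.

I ≈ 1.42 mA

Total conductance ΣG = 1/7.33 + 1/1.78 + 1/3.45 + 1/1.20 = 1.821 (units of 1/Ω).
R4 takes the fraction G_k/ΣG = 0.8333/1.821 = 0.4575, so I = 3.10 × 0.4575 = 1.418 mA.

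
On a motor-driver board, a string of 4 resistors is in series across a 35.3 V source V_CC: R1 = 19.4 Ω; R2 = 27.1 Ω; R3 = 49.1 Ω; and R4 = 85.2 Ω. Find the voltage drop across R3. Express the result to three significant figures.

Series total: ΣR = 19.4 + 27.1 + 49.1 + 85.2 = 180.8 Ω.
By the voltage-divider rule, V = 35.3 × 49.10/180.8 = 9.586 V.

V ≈ 9.59 V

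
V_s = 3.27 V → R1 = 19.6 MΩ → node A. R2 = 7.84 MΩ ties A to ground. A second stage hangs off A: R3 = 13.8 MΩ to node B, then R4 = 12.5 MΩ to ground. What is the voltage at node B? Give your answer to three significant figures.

Looking into the second stage from A: R3 + R4 = 26.30 MΩ appears in parallel with R2.
Effective lower resistance at A: R2 ‖ 26.30 = 6.040 MΩ.
So V_A = 3.27 × 0.2356 = 0.7703 V.
Then the unloaded second divider: V_B = V_A × R4/(R3+R4) = 0.7703 × 0.4753 = 0.3661 V.

V_B ≈ 0.366 V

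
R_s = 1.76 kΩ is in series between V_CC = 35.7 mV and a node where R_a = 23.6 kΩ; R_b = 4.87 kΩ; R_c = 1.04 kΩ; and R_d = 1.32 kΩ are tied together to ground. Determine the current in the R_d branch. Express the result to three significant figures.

I ≈ 6.06 µA

Equivalent of the parallel group: R_p = 0.5084 kΩ.
V_A = 35.7 × 0.5084/2.268 = 8.002 mV.
Branch current I = V_A/R_d = 8.002/1.32 = 6.062 µA.
(Check via current divider: I_total = 15.74 µA; share G_k/ΣG = 0.3852 → same result.)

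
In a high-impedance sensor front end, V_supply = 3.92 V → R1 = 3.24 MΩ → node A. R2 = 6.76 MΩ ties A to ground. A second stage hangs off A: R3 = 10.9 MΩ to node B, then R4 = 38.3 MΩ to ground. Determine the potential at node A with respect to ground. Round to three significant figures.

Looking into the second stage from A: R3 + R4 = 49.20 MΩ appears in parallel with R2.
R2 ‖ (R3+R4) = 5.943 MΩ.
V_A = 3.92 × 5.943/(3.24 + 5.943) = 2.537 V.

V_A ≈ 2.54 V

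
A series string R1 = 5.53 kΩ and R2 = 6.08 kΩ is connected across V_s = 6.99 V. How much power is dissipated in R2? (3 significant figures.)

P ≈ 2.20 mW

Series current I = V_s/ΣR = 6.99/11.61 = 0.6021 mA.
V(R2) = I·R = 3.661 V; P = V·I = 3.661 × 0.6021 = 2.204 mW.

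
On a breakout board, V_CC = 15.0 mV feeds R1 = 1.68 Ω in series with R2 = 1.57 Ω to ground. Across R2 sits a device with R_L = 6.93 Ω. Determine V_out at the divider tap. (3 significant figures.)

First combine the lower leg with the load: R2 ‖ R_L = 1.280 Ω.
Now apply the divider: V_out = 15.0 × 0.4324 = 6.487 mV.

V_out ≈ 6.49 mV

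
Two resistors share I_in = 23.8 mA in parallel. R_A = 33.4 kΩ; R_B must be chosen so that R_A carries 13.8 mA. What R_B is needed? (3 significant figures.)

R_B ≈ 46.1 kΩ

Two-branch current divider: I_A = I_in · R_B/(R_A + R_B).
13.8/23.8 = R_B/(R_A + R_B) → R_B = R_A · (0.5798)/(1 − 0.5798) = 33.4 × 1.380 = 46.09 kΩ.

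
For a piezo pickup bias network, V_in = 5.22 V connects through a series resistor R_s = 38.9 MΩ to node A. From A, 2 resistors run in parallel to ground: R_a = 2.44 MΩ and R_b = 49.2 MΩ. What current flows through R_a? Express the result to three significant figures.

Parallel bank: R_p = 1/(1/2.44 + 1/49.2) = 2.325 MΩ.
V_A = 5.22 × 2.325/41.22 = 0.2944 V.
Branch current I = V_A/R_a = 0.2944/2.44 = 0.1206 µA.

I ≈ 0.121 µA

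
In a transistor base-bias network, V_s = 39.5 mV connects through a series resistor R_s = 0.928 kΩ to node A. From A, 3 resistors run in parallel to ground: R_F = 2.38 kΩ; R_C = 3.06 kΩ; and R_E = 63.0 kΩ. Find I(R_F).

Combine the parallel branches: R_p = (1/2.38 + 1/3.06 + 1/63.0)⁻¹ = 1.311 kΩ.
V_A by voltage divider: V_A = 39.5 × 1.311/(0.928 + 1.311) = 23.13 mV.
I(R_F) = V_A / R_F = 23.13/2.38 = 9.717 µA.

I ≈ 9.72 µA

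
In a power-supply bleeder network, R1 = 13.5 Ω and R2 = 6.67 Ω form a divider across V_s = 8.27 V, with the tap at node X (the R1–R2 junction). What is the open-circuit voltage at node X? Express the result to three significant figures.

V_th ≈ 2.73 V

With X open, the divider is unloaded: V_th = 8.27 × 6.67/20.17 = 2.735 V.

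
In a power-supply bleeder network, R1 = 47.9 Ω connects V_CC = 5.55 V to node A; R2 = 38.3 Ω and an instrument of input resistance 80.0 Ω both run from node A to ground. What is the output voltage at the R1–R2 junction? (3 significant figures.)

V_out ≈ 1.95 V

First combine the lower leg with the load: R2 ‖ R_L = 25.90 Ω.
Voltage divider with the loaded lower leg: V_out = 5.55 × 25.90/(47.9 + 25.90) = 5.55 × 0.3510 = 1.948 V.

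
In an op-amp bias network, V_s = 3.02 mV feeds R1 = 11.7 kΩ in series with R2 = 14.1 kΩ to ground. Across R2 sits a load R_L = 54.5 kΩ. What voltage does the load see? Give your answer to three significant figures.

V_out ≈ 1.48 mV

First combine the lower leg with the load: R2 ‖ R_L = 11.20 kΩ.
Voltage divider with the loaded lower leg: V_out = 3.02 × 11.20/(11.7 + 11.20) = 3.02 × 0.4891 = 1.477 mV.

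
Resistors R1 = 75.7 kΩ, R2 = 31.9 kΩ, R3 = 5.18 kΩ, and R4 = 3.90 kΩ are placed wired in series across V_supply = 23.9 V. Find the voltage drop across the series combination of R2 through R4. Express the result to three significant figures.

Series total: ΣR = 75.7 + 31.9 + 5.18 + 3.90 = 116.7 kΩ.
R_{R2..R4} = 31.9 + 5.18 + 3.90 = 40.98 kΩ.
V = V_supply · R/ΣR = 23.9 × 0.3512 = 8.394 V.

V ≈ 8.39 V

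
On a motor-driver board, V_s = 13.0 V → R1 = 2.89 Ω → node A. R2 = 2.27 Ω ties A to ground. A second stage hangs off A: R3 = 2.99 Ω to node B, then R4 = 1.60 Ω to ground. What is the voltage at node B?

V_B ≈ 1.56 V

The second stage (R3 + R4 = 4.590 Ω) loads node A in parallel with R2.
R2 ‖ (R3+R4) = 1.519 Ω.
First divider: V_A = V_s · 1.519/(2.89 + 1.519) = 4.479 V.
Stage 2 is unloaded, so V_B = V_A · R4/(R3+R4) = 4.479 × 1.60/4.590 = 1.561 V.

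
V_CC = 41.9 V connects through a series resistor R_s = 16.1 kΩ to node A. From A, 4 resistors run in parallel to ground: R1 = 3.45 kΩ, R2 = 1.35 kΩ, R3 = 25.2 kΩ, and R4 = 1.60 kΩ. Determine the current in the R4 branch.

Combine the parallel branches: R_p = (1/3.45 + 1/1.35 + 1/25.2 + 1/1.60)⁻¹ = 0.5899 kΩ.
Node voltage V_A = V_CC · R_p/(R_s + R_p) = 41.9 × 0.03534 = 1.481 V.
Branch current I = V_A/R4 = 1.481/1.60 = 0.9256 mA.
(Check via current divider: I_total = 2.511 mA; share G_k/ΣG = 0.3687 → same result.)

I ≈ 0.926 mA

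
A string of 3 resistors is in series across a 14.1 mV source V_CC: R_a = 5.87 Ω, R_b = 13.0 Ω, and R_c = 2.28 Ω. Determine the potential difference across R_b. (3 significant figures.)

V ≈ 8.67 mV

Series total: ΣR = 5.87 + 13.0 + 2.28 = 21.15 Ω.
Voltage divider: V = V_CC · (13.00 / 21.15) = 14.1 × 0.6147 = 8.667 mV.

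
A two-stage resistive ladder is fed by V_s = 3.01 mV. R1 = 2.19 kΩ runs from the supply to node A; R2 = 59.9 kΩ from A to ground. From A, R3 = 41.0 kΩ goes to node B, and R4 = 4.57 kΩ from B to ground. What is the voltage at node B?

V_B ≈ 0.278 mV

The second stage (R3 + R4 = 45.57 kΩ) loads node A in parallel with R2.
Effective lower resistance at A: R2 ‖ 45.57 = 25.88 kΩ.
First divider: V_A = V_s · 25.88/(2.19 + 25.88) = 2.775 mV.
Stage 2 is unloaded, so V_B = V_A · R4/(R3+R4) = 2.775 × 4.57/45.57 = 0.2783 mV.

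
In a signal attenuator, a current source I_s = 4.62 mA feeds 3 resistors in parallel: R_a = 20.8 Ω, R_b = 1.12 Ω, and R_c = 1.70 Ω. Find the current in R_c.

Total conductance ΣG = 1/20.8 + 1/1.12 + 1/1.70 = 1.529 (units of 1/Ω).
By the current-divider rule, I = I_s · G_k/ΣG = 4.62 × 0.3847 = 1.777 mA.

I ≈ 1.78 mA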